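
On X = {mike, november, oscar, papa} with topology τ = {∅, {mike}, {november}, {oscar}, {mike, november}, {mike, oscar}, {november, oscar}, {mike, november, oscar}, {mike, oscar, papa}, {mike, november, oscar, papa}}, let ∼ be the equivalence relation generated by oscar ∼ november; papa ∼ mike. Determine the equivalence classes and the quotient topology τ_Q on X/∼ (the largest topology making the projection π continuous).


X/∼ = {[mike=papa], [november=oscar]}; |τ_Q| = 3.

Equivalence classes: [mike=papa], [november=oscar].
Quotient map π: X → X/∼ sends mike ↦ [mike=papa], november ↦ [november=oscar], oscar ↦ [november=oscar], papa ↦ [mike=papa].
For each subset V ⊆ X/∼, compute π^{-1}(V) ⊆ X and check whether π^{-1}(V) ∈ τ. V is open in τ_Q iff π^{-1}(V) ∈ τ.
  V = {}: π^{-1}(V) = ∅ ∈ τ ✓.
  V = {[mike=papa]}: π^{-1}(V) = {mike, papa} ∉ τ ✗.
  V = {[november=oscar]}: π^{-1}(V) = {november, oscar} ∈ τ ✓.
  V = {[mike=papa], [november=oscar]}: π^{-1}(V) = {mike, november, oscar, papa} ∈ τ ✓.
Open sets in the quotient: τ_Q = {{}, {[november=oscar]}, {[mike=papa], [november=oscar]}} (3 elements).


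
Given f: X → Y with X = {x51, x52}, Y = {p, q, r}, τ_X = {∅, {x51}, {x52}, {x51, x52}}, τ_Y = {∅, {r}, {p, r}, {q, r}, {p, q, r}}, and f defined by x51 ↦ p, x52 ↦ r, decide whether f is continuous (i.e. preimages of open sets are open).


f IS continuous.

Compute f^{-1}(U) for each U ∈ τ_Y:
  U = ∅: f^{-1}(U) = ∅ ∈ τ_X ✓.
  U = {r}: f^{-1}(U) = {x52} ∈ τ_X ✓.
  U = {p, r}: f^{-1}(U) = {x51, x52} ∈ τ_X ✓.
  U = {q, r}: f^{-1}(U) = {x52} ∈ τ_X ✓.
  U = {p, q, r}: f^{-1}(U) = {x51, x52} ∈ τ_X ✓.
Every preimage lies in τ_X, so f IS continuous.


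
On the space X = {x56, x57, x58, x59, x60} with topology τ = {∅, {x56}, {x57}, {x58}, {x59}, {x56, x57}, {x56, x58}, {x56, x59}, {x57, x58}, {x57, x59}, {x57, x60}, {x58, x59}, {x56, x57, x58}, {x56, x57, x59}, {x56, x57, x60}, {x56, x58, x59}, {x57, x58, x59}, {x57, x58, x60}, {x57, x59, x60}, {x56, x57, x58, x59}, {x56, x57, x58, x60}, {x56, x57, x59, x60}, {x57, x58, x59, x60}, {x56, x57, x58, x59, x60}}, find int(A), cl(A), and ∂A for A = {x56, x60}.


int(A) = {x56}, cl(A) = {x56, x60}, ∂A = {x60}.

Closed sets in (X, τ) are complements of opens:
  closed(X, τ) = {∅, {x56}, {x58}, {x59}, {x60}, {x56, x58}, {x56, x59}, {x56, x60}, {x57, x60}, {x58, x59}, {x58, x60}, {x59, x60}, {x56, x57, x60}, {x56, x58, x59}, {x56, x58, x60}, {x56, x59, x60}, {x57, x58, x60}, {x57, x59, x60}, {x58, x59, x60}, {x56, x57, x58, x60}, {x56, x57, x59, x60}, {x56, x58, x59, x60}, {x57, x58, x59, x60}, {x56, x57, x58, x59, x60}}.
int(A) = ⋃ {U ∈ τ : U ⊆ A}. Opens contained in A: ∅, {x56}.
Taking the union of these: int(A) = {x56}.
cl(A) = ⋂ {C closed : A ⊆ C}. Closed sets containing A: {x56, x60}, {x56, x57, x60}, {x56, x58, x60}, {x56, x59, x60}, {x56, x57, x58, x60}, {x56, x57, x59, x60}, {x56, x58, x59, x60}, {x56, x57, x58, x59, x60}.
Intersecting these: cl(A) = {x56, x60}.
∂A = cl(A) ∖ int(A) = {x56, x60} ∖ {x56} = {x60}.


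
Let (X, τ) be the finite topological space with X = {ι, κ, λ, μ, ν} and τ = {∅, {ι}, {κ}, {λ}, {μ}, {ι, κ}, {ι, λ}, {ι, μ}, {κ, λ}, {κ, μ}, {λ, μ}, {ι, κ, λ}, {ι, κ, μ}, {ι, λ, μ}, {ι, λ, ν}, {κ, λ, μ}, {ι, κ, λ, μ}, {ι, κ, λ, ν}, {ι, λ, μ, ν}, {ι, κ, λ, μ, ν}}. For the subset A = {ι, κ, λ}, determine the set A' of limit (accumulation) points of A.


A' = {ν}

For each x ∈ X, list the open sets U ∈ τ with x ∈ U, then check whether U ∩ (A ∖ {x}) ≠ ∅ for every such U.
  x = ι: open {ι} ∋ x has {ι} ∩ (A ∖ {ι}) = ∅, so x is NOT a limit point.
  x = κ: open {κ} ∋ x has {κ} ∩ (A ∖ {κ}) = ∅, so x is NOT a limit point.
  x = λ: open {λ} ∋ x has {λ} ∩ (A ∖ {λ}) = ∅, so x is NOT a limit point.
  x = μ: open {μ} ∋ x has {μ} ∩ (A ∖ {μ}) = ∅, so x is NOT a limit point.
  x = ν: opens ∋ x are {ι, λ, ν}, {ι, κ, λ, ν}, {ι, λ, μ, ν}, {ι, κ, λ, μ, ν}; each meets A ∖ {ν}, so x IS a limit point.
Collecting: A' = {ν}.


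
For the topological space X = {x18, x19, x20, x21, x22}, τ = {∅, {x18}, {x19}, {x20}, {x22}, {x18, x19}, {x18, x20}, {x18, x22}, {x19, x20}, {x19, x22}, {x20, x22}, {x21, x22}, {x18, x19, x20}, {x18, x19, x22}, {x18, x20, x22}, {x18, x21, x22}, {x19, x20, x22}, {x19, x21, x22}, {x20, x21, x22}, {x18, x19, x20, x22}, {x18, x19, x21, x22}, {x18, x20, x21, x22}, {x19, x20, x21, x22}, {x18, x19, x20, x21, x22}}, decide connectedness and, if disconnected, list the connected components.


(X, τ) is disconnected; components = [{x18}, {x19}, {x20}, {x21, x22}].

Find clopen sets (U ∈ τ with X ∖ U ∈ τ):
  U = ∅, X ∖ U = {x18, x19, x20, x21, x22} — both open, so U is clopen.
  U = {x18}, X ∖ U = {x19, x20, x21, x22} — both open, so U is clopen.
  U = {x19}, X ∖ U = {x18, x20, x21, x22} — both open, so U is clopen.
  U = {x20}, X ∖ U = {x18, x19, x21, x22} — both open, so U is clopen.
  U = {x18, x19}, X ∖ U = {x20, x21, x22} — both open, so U is clopen.
  U = {x18, x20}, X ∖ U = {x19, x21, x22} — both open, so U is clopen.
  U = {x19, x20}, X ∖ U = {x18, x21, x22} — both open, so U is clopen.
  U = {x21, x22}, X ∖ U = {x18, x19, x20} — both open, so U is clopen.
  U = {x18, x19, x20}, X ∖ U = {x21, x22} — both open, so U is clopen.
  U = {x18, x21, x22}, X ∖ U = {x19, x20} — both open, so U is clopen.
  U = {x19, x21, x22}, X ∖ U = {x18, x20} — both open, so U is clopen.
  U = {x20, x21, x22}, X ∖ U = {x18, x19} — both open, so U is clopen.
  U = {x18, x19, x21, x22}, X ∖ U = {x20} — both open, so U is clopen.
  U = {x18, x20, x21, x22}, X ∖ U = {x19} — both open, so U is clopen.
  U = {x19, x20, x21, x22}, X ∖ U = {x18} — both open, so U is clopen.
  U = {x18, x19, x20, x21, x22}, X ∖ U = ∅ — both open, so U is clopen.
Nontrivial clopen(s) exist: e.g. {x20, x21, x22}. So (X, τ) is disconnected.
Compute connected components by grouping points that agree on all clopens:
  component: {x18}
  component: {x19}
  component: {x20}
  component: {x21, x22}


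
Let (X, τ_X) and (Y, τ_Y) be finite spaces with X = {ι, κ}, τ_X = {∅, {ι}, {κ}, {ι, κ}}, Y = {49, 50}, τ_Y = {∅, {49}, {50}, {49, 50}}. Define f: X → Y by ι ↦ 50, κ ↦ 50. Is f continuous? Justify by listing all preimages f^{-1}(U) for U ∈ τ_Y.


f IS continuous.

Compute f^{-1}(U) for each U ∈ τ_Y:
  U = ∅: f^{-1}(U) = ∅ ∈ τ_X ✓.
  U = {49}: f^{-1}(U) = ∅ ∈ τ_X ✓.
  U = {50}: f^{-1}(U) = {ι, κ} ∈ τ_X ✓.
  U = {49, 50}: f^{-1}(U) = {ι, κ} ∈ τ_X ✓.
Every preimage lies in τ_X, so f IS continuous.


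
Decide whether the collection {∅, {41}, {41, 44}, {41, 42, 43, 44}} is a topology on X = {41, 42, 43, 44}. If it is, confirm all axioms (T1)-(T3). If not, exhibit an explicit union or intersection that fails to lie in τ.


τ IS a topology on X.

Axiom (T1): ∅ ∈ τ? Yes; X ∈ τ? Yes.
Axiom (T2/T3): check pairwise unions and intersections of members of τ.
All pairwise intersections and unions checked — each lies in τ. Therefore τ satisfies (T1), (T2), (T3): it IS a topology on X.


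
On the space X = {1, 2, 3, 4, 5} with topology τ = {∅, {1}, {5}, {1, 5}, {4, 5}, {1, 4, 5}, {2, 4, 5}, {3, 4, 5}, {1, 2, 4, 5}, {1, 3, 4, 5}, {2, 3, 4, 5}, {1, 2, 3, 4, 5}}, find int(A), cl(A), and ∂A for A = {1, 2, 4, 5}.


int(A) = {1, 2, 4, 5}, cl(A) = {1, 2, 3, 4, 5}, ∂A = {3}.

Closed sets in (X, τ) are complements of opens:
  closed(X, τ) = {∅, {1}, {2}, {3}, {1, 2}, {1, 3}, {2, 3}, {1, 2, 3}, {2, 3, 4}, {1, 2, 3, 4}, {2, 3, 4, 5}, {1, 2, 3, 4, 5}}.
int(A) = ⋃ {U ∈ τ : U ⊆ A}. Opens contained in A: ∅, {1}, {5}, {1, 5}, {4, 5}, {1, 4, 5}, {2, 4, 5}, {1, 2, 4, 5}.
Taking the union of these: int(A) = {1, 2, 4, 5}.
cl(A) = ⋂ {C closed : A ⊆ C}. Closed sets containing A: {1, 2, 3, 4, 5}.
Intersecting these: cl(A) = {1, 2, 3, 4, 5}.
∂A = cl(A) ∖ int(A) = {1, 2, 3, 4, 5} ∖ {1, 2, 4, 5} = {3}.


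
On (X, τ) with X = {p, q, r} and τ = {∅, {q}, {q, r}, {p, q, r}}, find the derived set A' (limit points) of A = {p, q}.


A' = {p, r}

For each x ∈ X, list the open sets U ∈ τ with x ∈ U, then check whether U ∩ (A ∖ {x}) ≠ ∅ for every such U.
  x = p: opens ∋ x are {p, q, r}; each meets A ∖ {p}, so x IS a limit point.
  x = q: open {q} ∋ x has {q} ∩ (A ∖ {q}) = ∅, so x is NOT a limit point.
  x = r: opens ∋ x are {q, r}, {p, q, r}; each meets A ∖ {r}, so x IS a limit point.
Collecting: A' = {p, r}.


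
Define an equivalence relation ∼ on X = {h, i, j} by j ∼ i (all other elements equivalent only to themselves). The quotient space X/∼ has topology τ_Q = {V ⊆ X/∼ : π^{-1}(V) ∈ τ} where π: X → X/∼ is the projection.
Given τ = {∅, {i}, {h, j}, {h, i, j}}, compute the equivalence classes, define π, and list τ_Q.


X/∼ = {[h], [i=j]}; |τ_Q| = 2.

Equivalence classes: [h], [i=j].
Quotient map π: X → X/∼ sends h ↦ [h], i ↦ [i=j], j ↦ [i=j].
For each subset V ⊆ X/∼, compute π^{-1}(V) ⊆ X and check whether π^{-1}(V) ∈ τ. V is open in τ_Q iff π^{-1}(V) ∈ τ.
  V = {}: π^{-1}(V) = ∅ ∈ τ ✓.
  V = {[h]}: π^{-1}(V) = {h} ∉ τ ✗.
  V = {[i=j]}: π^{-1}(V) = {i, j} ∉ τ ✗.
  V = {[h], [i=j]}: π^{-1}(V) = {h, i, j} ∈ τ ✓.
Open sets in the quotient: τ_Q = {{}, {[h], [i=j]}} (2 elements).


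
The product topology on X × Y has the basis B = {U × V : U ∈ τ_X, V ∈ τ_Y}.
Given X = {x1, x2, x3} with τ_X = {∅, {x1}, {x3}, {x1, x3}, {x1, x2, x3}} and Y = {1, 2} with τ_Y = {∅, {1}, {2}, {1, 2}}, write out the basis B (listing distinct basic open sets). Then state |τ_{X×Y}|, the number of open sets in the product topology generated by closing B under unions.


Basis B = {∅ × ∅, {x1} × {1}, {x1} × {2}, {x3} × {1}, {x3} × {2}, {x1} × {1, 2}, {x1, x3} × {1}, {x1, x3} × {2}, {x3} × {1, 2}, {x1, x2, x3} × {1}, {x1, x2, x3} × {2}, {x1, x3} × {1, 2}, {x1, x2, x3} × {1, 2}}; |τ_{X×Y}| = 25.

Enumerate products U × V with U ∈ τ_X, V ∈ τ_Y (deduplicated):
  ∅ × ∅ = {} (∅)
  {x1} × {1} = {(x1,1)}
  {x1} × {2} = {(x1,2)}
  {x3} × {1} = {(x3,1)}
  {x3} × {2} = {(x3,2)}
  {x1} × {1, 2} = {(x1,1), (x1,2)}
  {x1, x3} × {1} = {(x1,1), (x3,1)}
  {x1, x3} × {2} = {(x1,2), (x3,2)}
  {x3} × {1, 2} = {(x3,1), (x3,2)}
  {x1, x2, x3} × {1} = {(x1,1), (x2,1), (x3,1)}
  {x1, x2, x3} × {2} = {(x1,2), (x2,2), (x3,2)}
  {x1, x3} × {1, 2} = {(x1,1), (x1,2), (x3,1), (x3,2)}
  {x1, x2, x3} × {1, 2} = {(x1,1), (x1,2), (x2,1), (x2,2), (x3,1), (x3,2)}
These 13 distinct sets form the basis B.
Close under arbitrary unions to get τ_{X×Y}; counting gives |τ_{X×Y}| = 25.


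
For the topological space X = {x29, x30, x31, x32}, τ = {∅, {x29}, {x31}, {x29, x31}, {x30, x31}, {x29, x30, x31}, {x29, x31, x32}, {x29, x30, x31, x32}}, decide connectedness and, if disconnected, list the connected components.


(X, τ) is connected.

Find clopen sets (U ∈ τ with X ∖ U ∈ τ):
  U = ∅, X ∖ U = {x29, x30, x31, x32} — both open, so U is clopen.
  U = {x29, x30, x31, x32}, X ∖ U = ∅ — both open, so U is clopen.
Only trivial clopens (∅ and X) exist, so (X, τ) is connected.
Compute connected components by grouping points that agree on all clopens:
  component: {x29, x30, x31, x32}


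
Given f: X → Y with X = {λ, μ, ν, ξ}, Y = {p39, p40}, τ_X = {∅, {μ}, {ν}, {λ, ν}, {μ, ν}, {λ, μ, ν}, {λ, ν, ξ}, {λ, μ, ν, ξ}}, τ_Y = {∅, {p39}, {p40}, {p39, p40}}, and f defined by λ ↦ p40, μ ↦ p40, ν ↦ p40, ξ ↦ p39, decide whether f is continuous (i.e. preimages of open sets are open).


f is NOT continuous.

Compute f^{-1}(U) for each U ∈ τ_Y:
  U = ∅: f^{-1}(U) = ∅ ∈ τ_X ✓.
  U = {p39}: f^{-1}(U) = {ξ} ∉ τ_X ✗.
  U = {p40}: f^{-1}(U) = {λ, μ, ν} ∈ τ_X ✓.
  U = {p39, p40}: f^{-1}(U) = {λ, μ, ν, ξ} ∈ τ_X ✓.
Found U = {p39} with f^{-1}(U) = {ξ} not in τ_X. Therefore f is NOT continuous.


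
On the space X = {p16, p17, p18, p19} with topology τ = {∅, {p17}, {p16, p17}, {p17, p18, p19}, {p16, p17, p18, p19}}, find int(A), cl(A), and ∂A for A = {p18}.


int(A) = ∅, cl(A) = {p18, p19}, ∂A = {p18, p19}.

Closed sets in (X, τ) are complements of opens:
  closed(X, τ) = {∅, {p16}, {p18, p19}, {p16, p18, p19}, {p16, p17, p18, p19}}.
int(A) = ⋃ {U ∈ τ : U ⊆ A}. Opens contained in A: ∅.
Taking the union of these: int(A) = ∅.
cl(A) = ⋂ {C closed : A ⊆ C}. Closed sets containing A: {p18, p19}, {p16, p18, p19}, {p16, p17, p18, p19}.
Intersecting these: cl(A) = {p18, p19}.
∂A = cl(A) ∖ int(A) = {p18, p19} ∖ ∅ = {p18, p19}.


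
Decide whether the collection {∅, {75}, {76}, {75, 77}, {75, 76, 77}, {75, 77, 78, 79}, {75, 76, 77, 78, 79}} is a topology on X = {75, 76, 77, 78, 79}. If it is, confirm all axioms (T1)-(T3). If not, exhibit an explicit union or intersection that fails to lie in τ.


τ is NOT a topology on X.

Axiom (T1): ∅ ∈ τ? Yes; X ∈ τ? Yes.
Axiom (T2/T3): check pairwise unions and intersections of members of τ.
Counterexample for (T2): {75} ∪ {76} = {75, 76} ∉ τ. Therefore τ is NOT a topology.


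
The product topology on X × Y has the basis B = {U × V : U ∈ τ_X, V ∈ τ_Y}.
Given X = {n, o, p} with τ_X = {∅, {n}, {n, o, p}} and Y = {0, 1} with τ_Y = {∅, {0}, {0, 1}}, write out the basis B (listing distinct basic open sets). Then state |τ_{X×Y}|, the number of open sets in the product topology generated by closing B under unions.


Basis B = {∅ × ∅, {n} × {0}, {n} × {0, 1}, {n, o, p} × {0}, {n, o, p} × {0, 1}}; |τ_{X×Y}| = 6.

Enumerate products U × V with U ∈ τ_X, V ∈ τ_Y (deduplicated):
  ∅ × ∅ = {} (∅)
  {n} × {0} = {(n,0)}
  {n} × {0, 1} = {(n,0), (n,1)}
  {n, o, p} × {0} = {(n,0), (o,0), (p,0)}
  {n, o, p} × {0, 1} = {(n,0), (n,1), (o,0), (o,1), (p,0), (p,1)}
These 5 distinct sets form the basis B.
Close under arbitrary unions to get τ_{X×Y}; counting gives |τ_{X×Y}| = 6.


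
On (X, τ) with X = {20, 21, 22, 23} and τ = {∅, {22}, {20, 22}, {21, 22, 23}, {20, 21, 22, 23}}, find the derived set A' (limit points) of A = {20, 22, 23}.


A' = {20, 21, 23}

For each x ∈ X, list the open sets U ∈ τ with x ∈ U, then check whether U ∩ (A ∖ {x}) ≠ ∅ for every such U.
  x = 20: opens ∋ x are {20, 22}, {20, 21, 22, 23}; each meets A ∖ {20}, so x IS a limit point.
  x = 21: opens ∋ x are {21, 22, 23}, {20, 21, 22, 23}; each meets A ∖ {21}, so x IS a limit point.
  x = 22: open {22} ∋ x has {22} ∩ (A ∖ {22}) = ∅, so x is NOT a limit point.
  x = 23: opens ∋ x are {21, 22, 23}, {20, 21, 22, 23}; each meets A ∖ {23}, so x IS a limit point.
Collecting: A' = {20, 21, 23}.


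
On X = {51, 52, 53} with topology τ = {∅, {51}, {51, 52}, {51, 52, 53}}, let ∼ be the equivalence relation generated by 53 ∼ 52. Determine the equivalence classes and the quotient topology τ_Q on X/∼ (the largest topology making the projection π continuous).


X/∼ = {[51], [52=53]}; |τ_Q| = 3.

Equivalence classes: [51], [52=53].
Quotient map π: X → X/∼ sends 51 ↦ [51], 52 ↦ [52=53], 53 ↦ [52=53].
For each subset V ⊆ X/∼, compute π^{-1}(V) ⊆ X and check whether π^{-1}(V) ∈ τ. V is open in τ_Q iff π^{-1}(V) ∈ τ.
  V = {}: π^{-1}(V) = ∅ ∈ τ ✓.
  V = {[51]}: π^{-1}(V) = {51} ∈ τ ✓.
  V = {[52=53]}: π^{-1}(V) = {52, 53} ∉ τ ✗.
  V = {[51], [52=53]}: π^{-1}(V) = {51, 52, 53} ∈ τ ✓.
Open sets in the quotient: τ_Q = {{}, {[51]}, {[51], [52=53]}} (3 elements).


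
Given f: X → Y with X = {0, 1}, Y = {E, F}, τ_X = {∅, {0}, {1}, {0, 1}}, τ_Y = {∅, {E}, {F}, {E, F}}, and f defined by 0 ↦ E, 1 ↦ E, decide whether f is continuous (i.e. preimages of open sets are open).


f IS continuous.

Compute f^{-1}(U) for each U ∈ τ_Y:
  U = ∅: f^{-1}(U) = ∅ ∈ τ_X ✓.
  U = {E}: f^{-1}(U) = {0, 1} ∈ τ_X ✓.
  U = {F}: f^{-1}(U) = ∅ ∈ τ_X ✓.
  U = {E, F}: f^{-1}(U) = {0, 1} ∈ τ_X ✓.
Every preimage lies in τ_X, so f IS continuous.


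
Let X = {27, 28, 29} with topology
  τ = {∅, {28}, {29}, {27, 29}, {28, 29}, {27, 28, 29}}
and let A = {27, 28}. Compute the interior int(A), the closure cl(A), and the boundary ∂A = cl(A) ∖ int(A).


int(A) = {28}, cl(A) = {27, 28}, ∂A = {27}.

Closed sets in (X, τ) are complements of opens:
  closed(X, τ) = {∅, {27}, {28}, {27, 28}, {27, 29}, {27, 28, 29}}.
int(A) = ⋃ {U ∈ τ : U ⊆ A}. Opens contained in A: ∅, {28}.
Taking the union of these: int(A) = {28}.
cl(A) = ⋂ {C closed : A ⊆ C}. Closed sets containing A: {27, 28}, {27, 28, 29}.
Intersecting these: cl(A) = {27, 28}.
∂A = cl(A) ∖ int(A) = {27, 28} ∖ {28} = {27}.


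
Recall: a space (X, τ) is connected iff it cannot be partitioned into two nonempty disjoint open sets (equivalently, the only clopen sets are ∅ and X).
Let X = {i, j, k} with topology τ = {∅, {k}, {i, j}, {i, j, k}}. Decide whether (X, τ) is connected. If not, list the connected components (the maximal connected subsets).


(X, τ) is disconnected; components = [{k}, {i, j}].

Find clopen sets (U ∈ τ with X ∖ U ∈ τ):
  U = ∅, X ∖ U = {i, j, k} — both open, so U is clopen.
  U = {k}, X ∖ U = {i, j} — both open, so U is clopen.
  U = {i, j}, X ∖ U = {k} — both open, so U is clopen.
  U = {i, j, k}, X ∖ U = ∅ — both open, so U is clopen.
Nontrivial clopen(s) exist: e.g. {k}. So (X, τ) is disconnected.
Compute connected components by grouping points that agree on all clopens:
  component: {k}
  component: {i, j}


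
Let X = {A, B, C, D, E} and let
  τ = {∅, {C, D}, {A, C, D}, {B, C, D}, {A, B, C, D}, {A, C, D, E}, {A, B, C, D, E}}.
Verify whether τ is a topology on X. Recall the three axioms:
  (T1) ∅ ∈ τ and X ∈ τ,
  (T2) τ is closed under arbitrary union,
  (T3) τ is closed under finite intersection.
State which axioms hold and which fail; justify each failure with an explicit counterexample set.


τ IS a topology on X.

Axiom (T1): ∅ ∈ τ? Yes; X ∈ τ? Yes.
Axiom (T2/T3): check pairwise unions and intersections of members of τ.
All pairwise intersections and unions checked — each lies in τ. Therefore τ satisfies (T1), (T2), (T3): it IS a topology on X.


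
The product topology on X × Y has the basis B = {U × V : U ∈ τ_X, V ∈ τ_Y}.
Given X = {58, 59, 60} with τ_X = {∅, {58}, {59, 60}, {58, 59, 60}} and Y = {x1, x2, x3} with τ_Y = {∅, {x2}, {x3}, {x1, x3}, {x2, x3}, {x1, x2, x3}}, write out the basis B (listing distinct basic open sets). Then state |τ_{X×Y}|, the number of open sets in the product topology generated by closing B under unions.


Basis B = {∅ × ∅, {58} × {x2}, {58} × {x3}, {58} × {x1, x3}, {58} × {x2, x3}, {59, 60} × {x2}, {59, 60} × {x3}, {58} × {x1, x2, x3}, {58, 59, 60} × {x2}, {58, 59, 60} × {x3}, {59, 60} × {x1, x3}, {59, 60} × {x2, x3}, {58, 59, 60} × {x1, x3}, {58, 59, 60} × {x2, x3}, {59, 60} × {x1, x2, x3}, {58, 59, 60} × {x1, x2, x3}}; |τ_{X×Y}| = 36.

Enumerate products U × V with U ∈ τ_X, V ∈ τ_Y (deduplicated):
  ∅ × ∅ = {} (∅)
  {58} × {x2} = {(58,x2)}
  {58} × {x3} = {(58,x3)}
  {58} × {x1, x3} = {(58,x1), (58,x3)}
  {58} × {x2, x3} = {(58,x2), (58,x3)}
  {59, 60} × {x2} = {(59,x2), (60,x2)}
  {59, 60} × {x3} = {(59,x3), (60,x3)}
  {58} × {x1, x2, x3} = {(58,x1), (58,x2), (58,x3)}
  {58, 59, 60} × {x2} = {(58,x2), (59,x2), (60,x2)}
  {58, 59, 60} × {x3} = {(58,x3), (59,x3), (60,x3)}
  {59, 60} × {x1, x3} = {(59,x1), (59,x3), (60,x1), (60,x3)}
  {59, 60} × {x2, x3} = {(59,x2), (59,x3), (60,x2), (60,x3)}
  {58, 59, 60} × {x1, x3} = {(58,x1), (58,x3), (59,x1), (59,x3), (60,x1), (60,x3)}
  {58, 59, 60} × {x2, x3} = {(58,x2), (58,x3), (59,x2), (59,x3), (60,x2), (60,x3)}
  {59, 60} × {x1, x2, x3} = {(59,x1), (59,x2), (59,x3), (60,x1), (60,x2), (60,x3)}
  {58, 59, 60} × {x1, x2, x3} = {(58,x1), (58,x2), (58,x3), (59,x1), (59,x2), (59,x3), (60,x1), (60,x2), (60,x3)}
These 16 distinct sets form the basis B.
Close under arbitrary unions to get τ_{X×Y}; counting gives |τ_{X×Y}| = 36.


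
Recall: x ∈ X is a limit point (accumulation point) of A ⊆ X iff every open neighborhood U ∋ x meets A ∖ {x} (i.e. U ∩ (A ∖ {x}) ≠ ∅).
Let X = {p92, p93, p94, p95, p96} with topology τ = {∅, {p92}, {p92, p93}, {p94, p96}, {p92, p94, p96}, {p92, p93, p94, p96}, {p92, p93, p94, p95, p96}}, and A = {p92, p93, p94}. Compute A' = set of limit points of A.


A' = {p93, p95, p96}

For each x ∈ X, list the open sets U ∈ τ with x ∈ U, then check whether U ∩ (A ∖ {x}) ≠ ∅ for every such U.
  x = p92: open {p92} ∋ x has {p92} ∩ (A ∖ {p92}) = ∅, so x is NOT a limit point.
  x = p93: opens ∋ x are {p92, p93}, {p92, p93, p94, p96}, {p92, p93, p94, p95, p96}; each meets A ∖ {p93}, so x IS a limit point.
  x = p94: open {p94, p96} ∋ x has {p94, p96} ∩ (A ∖ {p94}) = ∅, so x is NOT a limit point.
  x = p95: opens ∋ x are {p92, p93, p94, p95, p96}; each meets A ∖ {p95}, so x IS a limit point.
  x = p96: opens ∋ x are {p94, p96}, {p92, p94, p96}, {p92, p93, p94, p96}, {p92, p93, p94, p95, p96}; each meets A ∖ {p96}, so x IS a limit point.
Collecting: A' = {p93, p95, p96}.


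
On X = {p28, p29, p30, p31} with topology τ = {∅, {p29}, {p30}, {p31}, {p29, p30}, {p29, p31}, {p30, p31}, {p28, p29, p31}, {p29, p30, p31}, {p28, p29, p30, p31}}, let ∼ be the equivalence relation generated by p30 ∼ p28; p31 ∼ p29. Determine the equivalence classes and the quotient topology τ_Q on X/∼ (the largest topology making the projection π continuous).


X/∼ = {[p28=p30], [p29=p31]}; |τ_Q| = 3.

Equivalence classes: [p28=p30], [p29=p31].
Quotient map π: X → X/∼ sends p28 ↦ [p28=p30], p29 ↦ [p29=p31], p30 ↦ [p28=p30], p31 ↦ [p29=p31].
For each subset V ⊆ X/∼, compute π^{-1}(V) ⊆ X and check whether π^{-1}(V) ∈ τ. V is open in τ_Q iff π^{-1}(V) ∈ τ.
  V = {}: π^{-1}(V) = ∅ ∈ τ ✓.
  V = {[p28=p30]}: π^{-1}(V) = {p28, p30} ∉ τ ✗.
  V = {[p29=p31]}: π^{-1}(V) = {p29, p31} ∈ τ ✓.
  V = {[p28=p30], [p29=p31]}: π^{-1}(V) = {p28, p29, p30, p31} ∈ τ ✓.
Open sets in the quotient: τ_Q = {{}, {[p29=p31]}, {[p28=p30], [p29=p31]}} (3 elements).


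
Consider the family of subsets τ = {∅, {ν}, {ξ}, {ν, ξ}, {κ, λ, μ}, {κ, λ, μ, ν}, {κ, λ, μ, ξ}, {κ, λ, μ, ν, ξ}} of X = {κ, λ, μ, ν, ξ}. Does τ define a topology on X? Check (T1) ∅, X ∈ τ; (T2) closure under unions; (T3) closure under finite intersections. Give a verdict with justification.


τ IS a topology on X.

Axiom (T1): ∅ ∈ τ? Yes; X ∈ τ? Yes.
Axiom (T2/T3): check pairwise unions and intersections of members of τ.
All pairwise intersections and unions checked — each lies in τ. Therefore τ satisfies (T1), (T2), (T3): it IS a topology on X.


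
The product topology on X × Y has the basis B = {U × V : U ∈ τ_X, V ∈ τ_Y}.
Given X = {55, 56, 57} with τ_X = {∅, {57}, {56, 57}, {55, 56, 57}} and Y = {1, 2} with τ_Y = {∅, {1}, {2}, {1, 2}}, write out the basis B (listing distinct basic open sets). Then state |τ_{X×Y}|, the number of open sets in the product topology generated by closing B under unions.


Basis B = {∅ × ∅, {57} × {1}, {57} × {2}, {56, 57} × {1}, {56, 57} × {2}, {57} × {1, 2}, {55, 56, 57} × {1}, {55, 56, 57} × {2}, {56, 57} × {1, 2}, {55, 56, 57} × {1, 2}}; |τ_{X×Y}| = 16.

Enumerate products U × V with U ∈ τ_X, V ∈ τ_Y (deduplicated):
  ∅ × ∅ = {} (∅)
  {57} × {1} = {(57,1)}
  {57} × {2} = {(57,2)}
  {56, 57} × {1} = {(56,1), (57,1)}
  {56, 57} × {2} = {(56,2), (57,2)}
  {57} × {1, 2} = {(57,1), (57,2)}
  {55, 56, 57} × {1} = {(55,1), (56,1), (57,1)}
  {55, 56, 57} × {2} = {(55,2), (56,2), (57,2)}
  {56, 57} × {1, 2} = {(56,1), (56,2), (57,1), (57,2)}
  {55, 56, 57} × {1, 2} = {(55,1), (55,2), (56,1), (56,2), (57,1), (57,2)}
These 10 distinct sets form the basis B.
Close under arbitrary unions to get τ_{X×Y}; counting gives |τ_{X×Y}| = 16.


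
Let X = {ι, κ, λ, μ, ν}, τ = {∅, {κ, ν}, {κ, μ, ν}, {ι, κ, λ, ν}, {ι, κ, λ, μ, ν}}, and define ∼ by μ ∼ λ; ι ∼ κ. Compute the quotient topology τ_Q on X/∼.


X/∼ = {[ι=κ], [λ=μ], [ν]}; |τ_Q| = 2.

Equivalence classes: [ι=κ], [λ=μ], [ν].
Quotient map π: X → X/∼ sends ι ↦ [ι=κ], κ ↦ [ι=κ], λ ↦ [λ=μ], μ ↦ [λ=μ], ν ↦ [ν].
For each subset V ⊆ X/∼, compute π^{-1}(V) ⊆ X and check whether π^{-1}(V) ∈ τ. V is open in τ_Q iff π^{-1}(V) ∈ τ.
  V = {}: π^{-1}(V) = ∅ ∈ τ ✓.
  V = {[ι=κ]}: π^{-1}(V) = {ι, κ} ∉ τ ✗.
  V = {[λ=μ]}: π^{-1}(V) = {λ, μ} ∉ τ ✗.
  V = {[ι=κ], [λ=μ]}: π^{-1}(V) = {ι, κ, λ, μ} ∉ τ ✗.
  V = {[ν]}: π^{-1}(V) = {ν} ∉ τ ✗.
  V = {[ι=κ], [ν]}: π^{-1}(V) = {ι, κ, ν} ∉ τ ✗.
  V = {[λ=μ], [ν]}: π^{-1}(V) = {λ, μ, ν} ∉ τ ✗.
  V = {[ι=κ], [λ=μ], [ν]}: π^{-1}(V) = {ι, κ, λ, μ, ν} ∈ τ ✓.
Open sets in the quotient: τ_Q = {{}, {[ι=κ], [λ=μ], [ν]}} (2 elements).


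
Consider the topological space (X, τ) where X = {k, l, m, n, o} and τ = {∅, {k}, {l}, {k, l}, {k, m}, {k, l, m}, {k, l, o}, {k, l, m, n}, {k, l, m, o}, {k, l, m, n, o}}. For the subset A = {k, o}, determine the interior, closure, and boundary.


int(A) = {k}, cl(A) = {k, m, n, o}, ∂A = {m, n, o}.

Closed sets in (X, τ) are complements of opens:
  closed(X, τ) = {∅, {n}, {o}, {m, n}, {n, o}, {l, n, o}, {m, n, o}, {k, m, n, o}, {l, m, n, o}, {k, l, m, n, o}}.
int(A) = ⋃ {U ∈ τ : U ⊆ A}. Opens contained in A: ∅, {k}.
Taking the union of these: int(A) = {k}.
cl(A) = ⋂ {C closed : A ⊆ C}. Closed sets containing A: {k, m, n, o}, {k, l, m, n, o}.
Intersecting these: cl(A) = {k, m, n, o}.
∂A = cl(A) ∖ int(A) = {k, m, n, o} ∖ {k} = {m, n, o}.


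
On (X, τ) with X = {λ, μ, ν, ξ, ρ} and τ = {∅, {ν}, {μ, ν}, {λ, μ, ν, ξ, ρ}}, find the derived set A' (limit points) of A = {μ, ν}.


A' = {λ, μ, ξ, ρ}

For each x ∈ X, list the open sets U ∈ τ with x ∈ U, then check whether U ∩ (A ∖ {x}) ≠ ∅ for every such U.
  x = λ: opens ∋ x are {λ, μ, ν, ξ, ρ}; each meets A ∖ {λ}, so x IS a limit point.
  x = μ: opens ∋ x are {μ, ν}, {λ, μ, ν, ξ, ρ}; each meets A ∖ {μ}, so x IS a limit point.
  x = ν: open {ν} ∋ x has {ν} ∩ (A ∖ {ν}) = ∅, so x is NOT a limit point.
  x = ξ: opens ∋ x are {λ, μ, ν, ξ, ρ}; each meets A ∖ {ξ}, so x IS a limit point.
  x = ρ: opens ∋ x are {λ, μ, ν, ξ, ρ}; each meets A ∖ {ρ}, so x IS a limit point.
Collecting: A' = {λ, μ, ξ, ρ}.


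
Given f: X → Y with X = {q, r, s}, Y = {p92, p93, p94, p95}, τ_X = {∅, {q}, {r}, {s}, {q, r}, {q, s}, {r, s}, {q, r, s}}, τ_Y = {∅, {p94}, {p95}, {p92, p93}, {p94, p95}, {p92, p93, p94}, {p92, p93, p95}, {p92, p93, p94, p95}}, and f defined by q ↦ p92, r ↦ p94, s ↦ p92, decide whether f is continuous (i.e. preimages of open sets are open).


f IS continuous.

Compute f^{-1}(U) for each U ∈ τ_Y:
  U = ∅: f^{-1}(U) = ∅ ∈ τ_X ✓.
  U = {p94}: f^{-1}(U) = {r} ∈ τ_X ✓.
  U = {p95}: f^{-1}(U) = ∅ ∈ τ_X ✓.
  U = {p92, p93}: f^{-1}(U) = {q, s} ∈ τ_X ✓.
  U = {p94, p95}: f^{-1}(U) = {r} ∈ τ_X ✓.
  U = {p92, p93, p94}: f^{-1}(U) = {q, r, s} ∈ τ_X ✓.
  U = {p92, p93, p95}: f^{-1}(U) = {q, s} ∈ τ_X ✓.
  U = {p92, p93, p94, p95}: f^{-1}(U) = {q, r, s} ∈ τ_X ✓.
Every preimage lies in τ_X, so f IS continuous.


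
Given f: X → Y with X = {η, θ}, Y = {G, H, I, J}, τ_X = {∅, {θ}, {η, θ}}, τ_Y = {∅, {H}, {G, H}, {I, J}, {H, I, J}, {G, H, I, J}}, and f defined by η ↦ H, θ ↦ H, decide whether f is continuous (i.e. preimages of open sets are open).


f IS continuous.

Compute f^{-1}(U) for each U ∈ τ_Y:
  U = ∅: f^{-1}(U) = ∅ ∈ τ_X ✓.
  U = {H}: f^{-1}(U) = {η, θ} ∈ τ_X ✓.
  U = {G, H}: f^{-1}(U) = {η, θ} ∈ τ_X ✓.
  U = {I, J}: f^{-1}(U) = ∅ ∈ τ_X ✓.
  U = {H, I, J}: f^{-1}(U) = {η, θ} ∈ τ_X ✓.
  U = {G, H, I, J}: f^{-1}(U) = {η, θ} ∈ τ_X ✓.
Every preimage lies in τ_X, so f IS continuous.


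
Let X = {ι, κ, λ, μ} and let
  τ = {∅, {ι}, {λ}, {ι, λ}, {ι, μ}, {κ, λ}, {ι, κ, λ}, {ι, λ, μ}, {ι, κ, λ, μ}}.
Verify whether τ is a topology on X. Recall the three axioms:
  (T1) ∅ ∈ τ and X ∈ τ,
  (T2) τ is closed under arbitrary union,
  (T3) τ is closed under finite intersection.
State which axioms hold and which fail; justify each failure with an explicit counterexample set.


τ IS a topology on X.

Axiom (T1): ∅ ∈ τ? Yes; X ∈ τ? Yes.
Axiom (T2/T3): check pairwise unions and intersections of members of τ.
All pairwise intersections and unions checked — each lies in τ. Therefore τ satisfies (T1), (T2), (T3): it IS a topology on X.


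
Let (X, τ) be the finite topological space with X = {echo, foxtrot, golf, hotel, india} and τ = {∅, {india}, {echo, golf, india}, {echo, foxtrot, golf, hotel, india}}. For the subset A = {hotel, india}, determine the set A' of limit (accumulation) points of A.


A' = {echo, foxtrot, golf, hotel}

For each x ∈ X, list the open sets U ∈ τ with x ∈ U, then check whether U ∩ (A ∖ {x}) ≠ ∅ for every such U.
  x = echo: opens ∋ x are {echo, golf, india}, {echo, foxtrot, golf, hotel, india}; each meets A ∖ {echo}, so x IS a limit point.
  x = foxtrot: opens ∋ x are {echo, foxtrot, golf, hotel, india}; each meets A ∖ {foxtrot}, so x IS a limit point.
  x = golf: opens ∋ x are {echo, golf, india}, {echo, foxtrot, golf, hotel, india}; each meets A ∖ {golf}, so x IS a limit point.
  x = hotel: opens ∋ x are {echo, foxtrot, golf, hotel, india}; each meets A ∖ {hotel}, so x IS a limit point.
  x = india: open {india} ∋ x has {india} ∩ (A ∖ {india}) = ∅, so x is NOT a limit point.
Collecting: A' = {echo, foxtrot, golf, hotel}.


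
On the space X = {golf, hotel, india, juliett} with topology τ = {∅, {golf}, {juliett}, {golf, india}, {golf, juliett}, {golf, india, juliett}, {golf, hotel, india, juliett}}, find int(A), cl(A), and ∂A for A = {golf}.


int(A) = {golf}, cl(A) = {golf, hotel, india}, ∂A = {hotel, india}.

Closed sets in (X, τ) are complements of opens:
  closed(X, τ) = {∅, {hotel}, {hotel, india}, {hotel, juliett}, {golf, hotel, india}, {hotel, india, juliett}, {golf, hotel, india, juliett}}.
int(A) = ⋃ {U ∈ τ : U ⊆ A}. Opens contained in A: ∅, {golf}.
Taking the union of these: int(A) = {golf}.
cl(A) = ⋂ {C closed : A ⊆ C}. Closed sets containing A: {golf, hotel, india}, {golf, hotel, india, juliett}.
Intersecting these: cl(A) = {golf, hotel, india}.
∂A = cl(A) ∖ int(A) = {golf, hotel, india} ∖ {golf} = {hotel, india}.


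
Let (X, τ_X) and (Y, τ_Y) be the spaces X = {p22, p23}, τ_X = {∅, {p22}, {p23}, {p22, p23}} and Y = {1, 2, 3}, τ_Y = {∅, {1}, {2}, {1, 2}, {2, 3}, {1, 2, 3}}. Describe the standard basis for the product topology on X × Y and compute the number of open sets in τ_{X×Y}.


Basis B = {∅ × ∅, {p22} × {1}, {p22} × {2}, {p23} × {1}, {p23} × {2}, {p22} × {1, 2}, {p22, p23} × {1}, {p22} × {2, 3}, {p22, p23} × {2}, {p23} × {1, 2}, {p23} × {2, 3}, {p22} × {1, 2, 3}, {p23} × {1, 2, 3}, {p22, p23} × {1, 2}, {p22, p23} × {2, 3}, {p22, p23} × {1, 2, 3}}; |τ_{X×Y}| = 36.

Enumerate products U × V with U ∈ τ_X, V ∈ τ_Y (deduplicated):
  ∅ × ∅ = {} (∅)
  {p22} × {1} = {(p22,1)}
  {p22} × {2} = {(p22,2)}
  {p23} × {1} = {(p23,1)}
  {p23} × {2} = {(p23,2)}
  {p22} × {1, 2} = {(p22,1), (p22,2)}
  {p22, p23} × {1} = {(p22,1), (p23,1)}
  {p22} × {2, 3} = {(p22,2), (p22,3)}
  {p22, p23} × {2} = {(p22,2), (p23,2)}
  {p23} × {1, 2} = {(p23,1), (p23,2)}
  {p23} × {2, 3} = {(p23,2), (p23,3)}
  {p22} × {1, 2, 3} = {(p22,1), (p22,2), (p22,3)}
  {p23} × {1, 2, 3} = {(p23,1), (p23,2), (p23,3)}
  {p22, p23} × {1, 2} = {(p22,1), (p22,2), (p23,1), (p23,2)}
  {p22, p23} × {2, 3} = {(p22,2), (p22,3), (p23,2), (p23,3)}
  {p22, p23} × {1, 2, 3} = {(p22,1), (p22,2), (p22,3), (p23,1), (p23,2), (p23,3)}
These 16 distinct sets form the basis B.
Close under arbitrary unions to get τ_{X×Y}; counting gives |τ_{X×Y}| = 36.


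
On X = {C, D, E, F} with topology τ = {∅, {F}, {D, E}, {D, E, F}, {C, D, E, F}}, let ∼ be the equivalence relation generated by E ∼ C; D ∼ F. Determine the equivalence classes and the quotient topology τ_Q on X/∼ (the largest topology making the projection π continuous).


X/∼ = {[C=E], [D=F]}; |τ_Q| = 2.

Equivalence classes: [C=E], [D=F].
Quotient map π: X → X/∼ sends C ↦ [C=E], D ↦ [D=F], E ↦ [C=E], F ↦ [D=F].
For each subset V ⊆ X/∼, compute π^{-1}(V) ⊆ X and check whether π^{-1}(V) ∈ τ. V is open in τ_Q iff π^{-1}(V) ∈ τ.
  V = {}: π^{-1}(V) = ∅ ∈ τ ✓.
  V = {[C=E]}: π^{-1}(V) = {C, E} ∉ τ ✗.
  V = {[D=F]}: π^{-1}(V) = {D, F} ∉ τ ✗.
  V = {[C=E], [D=F]}: π^{-1}(V) = {C, D, E, F} ∈ τ ✓.
Open sets in the quotient: τ_Q = {{}, {[C=E], [D=F]}} (2 elements).


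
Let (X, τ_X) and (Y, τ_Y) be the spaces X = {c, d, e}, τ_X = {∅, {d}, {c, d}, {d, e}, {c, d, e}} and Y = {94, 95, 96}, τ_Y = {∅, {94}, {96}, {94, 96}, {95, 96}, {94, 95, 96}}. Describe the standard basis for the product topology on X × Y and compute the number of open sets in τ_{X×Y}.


Basis B = {∅ × ∅, {d} × {94}, {d} × {96}, {c, d} × {94}, {c, d} × {96}, {d} × {94, 96}, {d, e} × {94}, {d} × {95, 96}, {d, e} × {96}, {c, d, e} × {94}, {c, d, e} × {96}, {d} × {94, 95, 96}, {c, d} × {94, 96}, {c, d} × {95, 96}, {d, e} × {94, 96}, {d, e} × {95, 96}, {c, d} × {94, 95, 96}, {c, d, e} × {94, 96}, {c, d, e} × {95, 96}, {d, e} × {94, 95, 96}, {c, d, e} × {94, 95, 96}}; |τ_{X×Y}| = 70.

Enumerate products U × V with U ∈ τ_X, V ∈ τ_Y (deduplicated):
  ∅ × ∅ = {} (∅)
  {d} × {94} = {(d,94)}
  {d} × {96} = {(d,96)}
  {c, d} × {94} = {(c,94), (d,94)}
  {c, d} × {96} = {(c,96), (d,96)}
  {d} × {94, 96} = {(d,94), (d,96)}
  {d, e} × {94} = {(d,94), (e,94)}
  {d} × {95, 96} = {(d,95), (d,96)}
  {d, e} × {96} = {(d,96), (e,96)}
  {c, d, e} × {94} = {(c,94), (d,94), (e,94)}
  {c, d, e} × {96} = {(c,96), (d,96), (e,96)}
  {d} × {94, 95, 96} = {(d,94), (d,95), (d,96)}
  {c, d} × {94, 96} = {(c,94), (c,96), (d,94), (d,96)}
  {c, d} × {95, 96} = {(c,95), (c,96), (d,95), (d,96)}
  {d, e} × {94, 96} = {(d,94), (d,96), (e,94), (e,96)}
  {d, e} × {95, 96} = {(d,95), (d,96), (e,95), (e,96)}
  {c, d} × {94, 95, 96} = {(c,94), (c,95), (c,96), (d,94), (d,95), (d,96)}
  {c, d, e} × {94, 96} = {(c,94), (c,96), (d,94), (d,96), (e,94), (e,96)}
  {c, d, e} × {95, 96} = {(c,95), (c,96), (d,95), (d,96), (e,95), (e,96)}
  {d, e} × {94, 95, 96} = {(d,94), (d,95), (d,96), (e,94), (e,95), (e,96)}
  {c, d, e} × {94, 95, 96} = {(c,94), (c,95), (c,96), (d,94), (d,95), (d,96), (e,94), (e,95), (e,96)}
These 21 distinct sets form the basis B.
Close under arbitrary unions to get τ_{X×Y}; counting gives |τ_{X×Y}| = 70.


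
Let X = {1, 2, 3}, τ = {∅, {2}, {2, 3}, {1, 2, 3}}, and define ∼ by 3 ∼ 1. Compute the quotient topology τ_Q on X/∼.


X/∼ = {[1=3], [2]}; |τ_Q| = 3.

Equivalence classes: [1=3], [2].
Quotient map π: X → X/∼ sends 1 ↦ [1=3], 2 ↦ [2], 3 ↦ [1=3].
For each subset V ⊆ X/∼, compute π^{-1}(V) ⊆ X and check whether π^{-1}(V) ∈ τ. V is open in τ_Q iff π^{-1}(V) ∈ τ.
  V = {}: π^{-1}(V) = ∅ ∈ τ ✓.
  V = {[1=3]}: π^{-1}(V) = {1, 3} ∉ τ ✗.
  V = {[2]}: π^{-1}(V) = {2} ∈ τ ✓.
  V = {[1=3], [2]}: π^{-1}(V) = {1, 2, 3} ∈ τ ✓.
Open sets in the quotient: τ_Q = {{}, {[2]}, {[1=3], [2]}} (3 elements).


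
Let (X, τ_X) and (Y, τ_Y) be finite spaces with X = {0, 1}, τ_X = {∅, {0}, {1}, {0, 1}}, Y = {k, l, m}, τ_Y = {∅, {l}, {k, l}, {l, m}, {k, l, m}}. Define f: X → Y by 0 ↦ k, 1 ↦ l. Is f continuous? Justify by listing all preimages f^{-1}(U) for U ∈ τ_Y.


f IS continuous.

Compute f^{-1}(U) for each U ∈ τ_Y:
  U = ∅: f^{-1}(U) = ∅ ∈ τ_X ✓.
  U = {l}: f^{-1}(U) = {1} ∈ τ_X ✓.
  U = {k, l}: f^{-1}(U) = {0, 1} ∈ τ_X ✓.
  U = {l, m}: f^{-1}(U) = {1} ∈ τ_X ✓.
  U = {k, l, m}: f^{-1}(U) = {0, 1} ∈ τ_X ✓.
Every preimage lies in τ_X, so f IS continuous.


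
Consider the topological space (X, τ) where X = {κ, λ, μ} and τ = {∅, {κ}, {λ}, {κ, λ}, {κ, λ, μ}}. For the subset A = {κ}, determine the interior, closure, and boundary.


int(A) = {κ}, cl(A) = {κ, μ}, ∂A = {μ}.

Closed sets in (X, τ) are complements of opens:
  closed(X, τ) = {∅, {μ}, {κ, μ}, {λ, μ}, {κ, λ, μ}}.
int(A) = ⋃ {U ∈ τ : U ⊆ A}. Opens contained in A: ∅, {κ}.
Taking the union of these: int(A) = {κ}.
cl(A) = ⋂ {C closed : A ⊆ C}. Closed sets containing A: {κ, μ}, {κ, λ, μ}.
Intersecting these: cl(A) = {κ, μ}.
∂A = cl(A) ∖ int(A) = {κ, μ} ∖ {κ} = {μ}.


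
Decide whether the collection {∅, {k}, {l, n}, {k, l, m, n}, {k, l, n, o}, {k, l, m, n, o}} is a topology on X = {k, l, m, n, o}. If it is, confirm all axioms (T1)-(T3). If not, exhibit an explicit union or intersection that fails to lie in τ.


τ is NOT a topology on X.

Axiom (T1): ∅ ∈ τ? Yes; X ∈ τ? Yes.
Axiom (T2/T3): check pairwise unions and intersections of members of τ.
Counterexample for (T2): {k} ∪ {l, n} = {k, l, n} ∉ τ. Therefore τ is NOT a topology.


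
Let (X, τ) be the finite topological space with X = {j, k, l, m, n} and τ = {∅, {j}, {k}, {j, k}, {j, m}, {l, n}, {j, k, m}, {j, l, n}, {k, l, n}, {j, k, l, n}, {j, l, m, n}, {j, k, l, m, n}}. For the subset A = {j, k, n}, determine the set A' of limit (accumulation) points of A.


A' = {l, m}

For each x ∈ X, list the open sets U ∈ τ with x ∈ U, then check whether U ∩ (A ∖ {x}) ≠ ∅ for every such U.
  x = j: open {j} ∋ x has {j} ∩ (A ∖ {j}) = ∅, so x is NOT a limit point.
  x = k: open {k} ∋ x has {k} ∩ (A ∖ {k}) = ∅, so x is NOT a limit point.
  x = l: opens ∋ x are {l, n}, {j, l, n}, {k, l, n}, {j, k, l, n}, {j, l, m, n}, {j, k, l, m, n}; each meets A ∖ {l}, so x IS a limit point.
  x = m: opens ∋ x are {j, m}, {j, k, m}, {j, l, m, n}, {j, k, l, m, n}; each meets A ∖ {m}, so x IS a limit point.
  x = n: open {l, n} ∋ x has {l, n} ∩ (A ∖ {n}) = ∅, so x is NOT a limit point.
Collecting: A' = {l, m}.


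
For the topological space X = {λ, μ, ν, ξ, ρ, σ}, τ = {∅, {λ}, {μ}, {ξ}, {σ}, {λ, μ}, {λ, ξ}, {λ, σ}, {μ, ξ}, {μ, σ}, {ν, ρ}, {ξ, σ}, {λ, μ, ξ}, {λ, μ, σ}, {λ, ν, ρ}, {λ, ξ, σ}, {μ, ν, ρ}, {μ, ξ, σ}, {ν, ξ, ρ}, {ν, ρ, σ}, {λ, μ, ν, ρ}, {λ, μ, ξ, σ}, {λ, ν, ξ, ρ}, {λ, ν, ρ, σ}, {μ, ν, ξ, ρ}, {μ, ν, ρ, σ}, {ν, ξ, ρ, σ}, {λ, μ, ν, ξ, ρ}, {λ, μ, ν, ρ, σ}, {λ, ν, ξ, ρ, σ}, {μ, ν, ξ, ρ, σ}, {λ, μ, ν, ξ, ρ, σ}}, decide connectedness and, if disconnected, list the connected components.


(X, τ) is disconnected; components = [{λ}, {μ}, {ξ}, {σ}, {ν, ρ}].

Find clopen sets (U ∈ τ with X ∖ U ∈ τ):
  U = ∅, X ∖ U = {λ, μ, ν, ξ, ρ, σ} — both open, so U is clopen.
  U = {λ}, X ∖ U = {μ, ν, ξ, ρ, σ} — both open, so U is clopen.
  U = {μ}, X ∖ U = {λ, ν, ξ, ρ, σ} — both open, so U is clopen.
  U = {ξ}, X ∖ U = {λ, μ, ν, ρ, σ} — both open, so U is clopen.
  U = {σ}, X ∖ U = {λ, μ, ν, ξ, ρ} — both open, so U is clopen.
  U = {λ, μ}, X ∖ U = {ν, ξ, ρ, σ} — both open, so U is clopen.
  U = {λ, ξ}, X ∖ U = {μ, ν, ρ, σ} — both open, so U is clopen.
  U = {λ, σ}, X ∖ U = {μ, ν, ξ, ρ} — both open, so U is clopen.
  U = {μ, ξ}, X ∖ U = {λ, ν, ρ, σ} — both open, so U is clopen.
  U = {μ, σ}, X ∖ U = {λ, ν, ξ, ρ} — both open, so U is clopen.
  U = {ν, ρ}, X ∖ U = {λ, μ, ξ, σ} — both open, so U is clopen.
  U = {ξ, σ}, X ∖ U = {λ, μ, ν, ρ} — both open, so U is clopen.
  U = {λ, μ, ξ}, X ∖ U = {ν, ρ, σ} — both open, so U is clopen.
  U = {λ, μ, σ}, X ∖ U = {ν, ξ, ρ} — both open, so U is clopen.
  U = {λ, ν, ρ}, X ∖ U = {μ, ξ, σ} — both open, so U is clopen.
  U = {λ, ξ, σ}, X ∖ U = {μ, ν, ρ} — both open, so U is clopen.
  U = {μ, ν, ρ}, X ∖ U = {λ, ξ, σ} — both open, so U is clopen.
  U = {μ, ξ, σ}, X ∖ U = {λ, ν, ρ} — both open, so U is clopen.
  U = {ν, ξ, ρ}, X ∖ U = {λ, μ, σ} — both open, so U is clopen.
  U = {ν, ρ, σ}, X ∖ U = {λ, μ, ξ} — both open, so U is clopen.
  U = {λ, μ, ν, ρ}, X ∖ U = {ξ, σ} — both open, so U is clopen.
  U = {λ, μ, ξ, σ}, X ∖ U = {ν, ρ} — both open, so U is clopen.
  U = {λ, ν, ξ, ρ}, X ∖ U = {μ, σ} — both open, so U is clopen.
  U = {λ, ν, ρ, σ}, X ∖ U = {μ, ξ} — both open, so U is clopen.
  U = {μ, ν, ξ, ρ}, X ∖ U = {λ, σ} — both open, so U is clopen.
  U = {μ, ν, ρ, σ}, X ∖ U = {λ, ξ} — both open, so U is clopen.
  U = {ν, ξ, ρ, σ}, X ∖ U = {λ, μ} — both open, so U is clopen.
  U = {λ, μ, ν, ξ, ρ}, X ∖ U = {σ} — both open, so U is clopen.
  U = {λ, μ, ν, ρ, σ}, X ∖ U = {ξ} — both open, so U is clopen.
  U = {λ, ν, ξ, ρ, σ}, X ∖ U = {μ} — both open, so U is clopen.
  U = {μ, ν, ξ, ρ, σ}, X ∖ U = {λ} — both open, so U is clopen.
  U = {λ, μ, ν, ξ, ρ, σ}, X ∖ U = ∅ — both open, so U is clopen.
Nontrivial clopen(s) exist: e.g. {λ, ν, ρ}. So (X, τ) is disconnected.
Compute connected components by grouping points that agree on all clopens:
  component: {λ}
  component: {μ}
  component: {ξ}
  component: {σ}
  component: {ν, ρ}
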